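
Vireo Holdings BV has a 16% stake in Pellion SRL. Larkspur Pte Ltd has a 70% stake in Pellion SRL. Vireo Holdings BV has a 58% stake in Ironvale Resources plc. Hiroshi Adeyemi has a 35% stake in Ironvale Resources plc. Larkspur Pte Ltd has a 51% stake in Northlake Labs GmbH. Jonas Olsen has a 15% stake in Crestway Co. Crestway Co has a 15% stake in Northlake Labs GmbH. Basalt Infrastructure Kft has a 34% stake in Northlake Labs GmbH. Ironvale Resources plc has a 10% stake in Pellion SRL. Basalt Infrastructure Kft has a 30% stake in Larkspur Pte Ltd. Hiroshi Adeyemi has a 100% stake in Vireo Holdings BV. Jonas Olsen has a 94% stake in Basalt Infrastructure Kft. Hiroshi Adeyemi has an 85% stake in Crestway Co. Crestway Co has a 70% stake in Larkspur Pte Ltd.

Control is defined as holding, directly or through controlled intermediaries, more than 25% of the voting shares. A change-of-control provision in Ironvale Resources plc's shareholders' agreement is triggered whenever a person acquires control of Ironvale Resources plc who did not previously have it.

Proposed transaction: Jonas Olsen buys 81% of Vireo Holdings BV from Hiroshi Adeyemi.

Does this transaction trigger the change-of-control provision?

The purchase adds only to Jonas's holdings (Hiroshi's stake shrinks), so Jonas is the only person who could newly come to control Ironvale.
Jonas holds 94% of Basalt, so Jonas controls Basalt.
Basalt holds 30% of Larkspur, so Jonas controls Larkspur.
Larkspur holds 70% of Pellion, so Jonas controls Pellion.
Basalt and Larkspur together hold 34% + 51% = 85% of Northlake, so Jonas controls Northlake.
Neither Jonas nor any entity Jonas controls holds any voting interest in Ironvale.
So before the transaction, Jonas does not control Ironvale.
After the purchase, Jonas holds 81% of Vireo directly, and Hiroshi's stake falls to 19%.
Jonas holds 81% of Vireo, so Jonas controls Vireo.
Vireo holds 58% of Ironvale, so Jonas controls Ironvale.
Jonas did not control Ironvale before and does after, so the clause is triggered.

Yes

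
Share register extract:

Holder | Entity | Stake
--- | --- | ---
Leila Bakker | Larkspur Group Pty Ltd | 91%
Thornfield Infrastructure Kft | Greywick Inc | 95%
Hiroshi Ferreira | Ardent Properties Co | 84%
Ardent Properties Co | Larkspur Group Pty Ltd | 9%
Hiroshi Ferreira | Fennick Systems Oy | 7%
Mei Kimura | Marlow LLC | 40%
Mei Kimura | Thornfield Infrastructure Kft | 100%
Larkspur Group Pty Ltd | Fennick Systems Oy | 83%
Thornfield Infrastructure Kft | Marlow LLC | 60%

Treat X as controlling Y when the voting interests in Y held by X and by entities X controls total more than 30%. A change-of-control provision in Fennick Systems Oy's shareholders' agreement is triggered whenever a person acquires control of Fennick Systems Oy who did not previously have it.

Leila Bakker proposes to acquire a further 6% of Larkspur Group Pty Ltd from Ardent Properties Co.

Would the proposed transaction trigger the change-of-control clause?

The purchase adds only to Leila's holdings (Ardent's stake shrinks), so Leila is the only person who could newly come to control Fennick.
Leila holds 91% of Larkspur, so Leila controls Larkspur.
Larkspur holds 83% of Fennick, so Leila controls Fennick.
So Leila already controls Fennick before the transaction.
After the purchase, Leila's direct stake in Larkspur rises to 91% + 6% = 97%, and Ardent's stake falls to 3%.
Leila controlled Fennick already, so this is not a new person acquiring control; every other person's position is unchanged or reduced.
No new person acquires control, so the clause is not triggered.

No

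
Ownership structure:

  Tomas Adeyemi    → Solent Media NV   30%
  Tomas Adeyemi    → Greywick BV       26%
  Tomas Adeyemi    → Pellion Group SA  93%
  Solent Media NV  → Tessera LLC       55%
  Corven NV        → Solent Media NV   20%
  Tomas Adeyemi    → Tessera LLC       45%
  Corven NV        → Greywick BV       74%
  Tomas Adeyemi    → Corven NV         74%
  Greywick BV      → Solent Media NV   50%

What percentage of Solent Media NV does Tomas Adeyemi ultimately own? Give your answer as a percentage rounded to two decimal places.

Tomas reaches Solent along 4 paths.
Direct stake: 30% = 30%.
Via Corven: 74% × 20% = 14.8%.
Via Greywick: 26% × 50% = 13%.
Via Corven → Greywick: 74% × 74% × 50% = 27.38%.
Total: 30% + 14.8% + 13% + 27.38% = 85.18%.

85.18%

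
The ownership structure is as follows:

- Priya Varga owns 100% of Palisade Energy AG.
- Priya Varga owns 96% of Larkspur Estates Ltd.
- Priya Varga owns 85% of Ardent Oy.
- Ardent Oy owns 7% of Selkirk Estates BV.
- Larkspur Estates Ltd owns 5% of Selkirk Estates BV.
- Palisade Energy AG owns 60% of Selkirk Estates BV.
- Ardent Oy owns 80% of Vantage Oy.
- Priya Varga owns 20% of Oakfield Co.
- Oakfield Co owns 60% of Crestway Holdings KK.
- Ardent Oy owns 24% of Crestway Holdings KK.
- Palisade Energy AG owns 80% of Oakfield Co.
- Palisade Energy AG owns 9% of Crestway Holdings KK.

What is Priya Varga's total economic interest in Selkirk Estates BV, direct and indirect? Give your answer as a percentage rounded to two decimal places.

70.75%

Priya reaches Selkirk along 3 paths.
Via Larkspur: 96% × 5% = 4.8%.
Via Ardent: 85% × 7% = 5.95%.
Via Palisade: 100% × 60% = 60%.
Total: 4.8% + 5.95% + 60% = 70.75%.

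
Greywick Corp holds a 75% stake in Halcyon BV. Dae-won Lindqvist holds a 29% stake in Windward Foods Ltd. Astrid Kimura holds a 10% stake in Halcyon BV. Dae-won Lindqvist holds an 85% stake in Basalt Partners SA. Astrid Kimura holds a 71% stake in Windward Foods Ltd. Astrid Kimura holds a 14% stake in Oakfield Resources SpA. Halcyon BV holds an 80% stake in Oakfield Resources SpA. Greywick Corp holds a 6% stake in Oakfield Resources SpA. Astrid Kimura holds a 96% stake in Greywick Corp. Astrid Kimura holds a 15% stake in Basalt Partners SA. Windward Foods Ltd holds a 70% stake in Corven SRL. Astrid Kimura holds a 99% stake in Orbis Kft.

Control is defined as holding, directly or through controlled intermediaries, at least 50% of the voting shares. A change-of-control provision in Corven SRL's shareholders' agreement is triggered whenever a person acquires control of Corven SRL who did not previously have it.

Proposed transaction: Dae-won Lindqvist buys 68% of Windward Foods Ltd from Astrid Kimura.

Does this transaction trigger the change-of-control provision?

Yes

The purchase adds only to Dae-won's holdings (Astrid's stake shrinks), so Dae-won is the only person who could newly come to control Corven.
Dae-won holds 85% of Basalt, so Dae-won controls Basalt.
Neither Dae-won nor any entity Dae-won controls holds any voting interest in Corven.
So before the transaction, Dae-won does not control Corven.
After the purchase, Dae-won's direct stake in Windward rises to 29% + 68% = 97%, and Astrid's stake falls to 3%.
Dae-won holds 97% of Windward, so Dae-won controls Windward.
Windward holds 70% of Corven, so Dae-won controls Corven.
Dae-won did not control Corven before and does after, so the clause is triggered.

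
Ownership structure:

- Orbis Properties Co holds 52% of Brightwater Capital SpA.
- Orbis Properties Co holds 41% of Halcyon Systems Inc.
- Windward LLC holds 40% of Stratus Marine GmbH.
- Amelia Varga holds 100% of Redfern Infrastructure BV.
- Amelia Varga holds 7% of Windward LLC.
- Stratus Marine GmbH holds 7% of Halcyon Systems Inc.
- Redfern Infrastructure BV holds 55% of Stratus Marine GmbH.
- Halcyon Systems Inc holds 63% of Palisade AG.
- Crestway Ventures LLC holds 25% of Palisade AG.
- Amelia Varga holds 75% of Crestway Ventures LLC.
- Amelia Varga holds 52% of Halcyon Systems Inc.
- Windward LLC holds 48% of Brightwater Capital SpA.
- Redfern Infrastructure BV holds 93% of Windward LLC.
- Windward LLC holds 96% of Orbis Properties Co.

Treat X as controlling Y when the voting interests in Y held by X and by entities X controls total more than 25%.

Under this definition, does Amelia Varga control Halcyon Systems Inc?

Yes

Amelia holds 100% of Redfern, so Amelia controls Redfern.
Redfern and Amelia together hold 93% + 7% = 100% of Windward, so Amelia controls Windward.
Redfern and Windward together hold 55% + 40% = 95% of Stratus, so Amelia controls Stratus.
Windward holds 96% of Orbis, so Amelia controls Orbis.
Stratus and Amelia and Orbis together hold 7% + 52% + 41% = 100% of Halcyon, so Amelia controls Halcyon.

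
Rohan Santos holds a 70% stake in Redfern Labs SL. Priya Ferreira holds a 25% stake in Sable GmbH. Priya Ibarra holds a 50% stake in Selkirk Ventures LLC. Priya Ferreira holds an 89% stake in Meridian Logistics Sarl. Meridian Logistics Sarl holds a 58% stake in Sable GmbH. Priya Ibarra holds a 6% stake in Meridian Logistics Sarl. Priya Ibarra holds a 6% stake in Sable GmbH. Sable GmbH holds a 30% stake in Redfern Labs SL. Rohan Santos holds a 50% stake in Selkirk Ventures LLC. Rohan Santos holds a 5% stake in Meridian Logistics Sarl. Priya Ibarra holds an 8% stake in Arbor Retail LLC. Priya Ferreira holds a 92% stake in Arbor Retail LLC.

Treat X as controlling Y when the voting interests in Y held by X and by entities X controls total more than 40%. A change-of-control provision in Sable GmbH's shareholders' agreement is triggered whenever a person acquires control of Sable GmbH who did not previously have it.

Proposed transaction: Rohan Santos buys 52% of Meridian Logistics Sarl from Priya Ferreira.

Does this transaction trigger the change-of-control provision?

Yes

The purchase adds only to Rohan's holdings (Priya Ferreira's stake shrinks), so Rohan is the only person who could newly come to control Sable.
Rohan holds 70% of Redfern, so Rohan controls Redfern.
Rohan holds 50% of Selkirk, so Rohan controls Selkirk.
Neither Rohan nor any entity Rohan controls holds any voting interest in Sable.
So before the transaction, Rohan does not control Sable.
After the purchase, Rohan's direct stake in Meridian rises to 5% + 52% = 57%, and Priya Ferreira's stake falls to 37%.
Rohan holds 57% of Meridian, so Rohan controls Meridian.
Meridian holds 58% of Sable, so Rohan controls Sable.
Rohan did not control Sable before and does after, so the clause is triggered.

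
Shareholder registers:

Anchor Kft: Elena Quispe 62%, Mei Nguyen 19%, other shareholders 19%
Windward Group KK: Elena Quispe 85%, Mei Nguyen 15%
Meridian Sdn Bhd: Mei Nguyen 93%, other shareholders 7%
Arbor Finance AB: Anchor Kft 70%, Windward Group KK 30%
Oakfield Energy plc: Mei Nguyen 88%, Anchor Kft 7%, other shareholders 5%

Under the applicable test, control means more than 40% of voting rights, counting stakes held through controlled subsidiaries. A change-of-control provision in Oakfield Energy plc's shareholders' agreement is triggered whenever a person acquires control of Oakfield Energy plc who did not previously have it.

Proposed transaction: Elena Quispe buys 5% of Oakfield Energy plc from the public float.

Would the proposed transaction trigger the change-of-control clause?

The purchase changes only Elena's holdings, so Elena is the only person who could newly come to control Oakfield.
Elena holds 62% of Anchor, so Elena controls Anchor.
Elena holds 85% of Windward, so Elena controls Windward.
Anchor and Windward together hold 70% + 30% = 100% of Arbor, so Elena controls Arbor.
In Oakfield, Elena's side holds only 7%, not > 40%.
So before the transaction, Elena does not control Oakfield.
After the purchase, Elena holds 5% of Oakfield directly.
After the transaction, Elena's side holds 7% + 5% = 12% of Oakfield, not > 40%, so Elena still does not control Oakfield.
No new person acquires control, so the clause is not triggered.

No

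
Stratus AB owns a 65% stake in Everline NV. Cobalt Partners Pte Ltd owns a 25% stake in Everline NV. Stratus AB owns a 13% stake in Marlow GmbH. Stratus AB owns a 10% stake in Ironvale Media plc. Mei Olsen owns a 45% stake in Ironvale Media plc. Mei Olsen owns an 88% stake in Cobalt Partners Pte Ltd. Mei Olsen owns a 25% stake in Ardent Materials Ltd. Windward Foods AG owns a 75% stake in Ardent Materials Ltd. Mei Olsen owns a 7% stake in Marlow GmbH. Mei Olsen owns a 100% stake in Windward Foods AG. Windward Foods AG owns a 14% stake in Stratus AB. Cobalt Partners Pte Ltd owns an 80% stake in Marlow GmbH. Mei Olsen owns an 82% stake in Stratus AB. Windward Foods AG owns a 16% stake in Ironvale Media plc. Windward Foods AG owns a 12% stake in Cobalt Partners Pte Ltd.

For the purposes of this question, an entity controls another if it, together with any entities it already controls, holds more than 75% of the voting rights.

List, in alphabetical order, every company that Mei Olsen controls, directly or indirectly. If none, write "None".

Ardent Materials Ltd, Cobalt Partners Pte Ltd, Everline NV, Marlow GmbH, Stratus AB, Windward Foods AG

Mei holds 100% of Windward, so Mei controls Windward.
Windward and Mei together hold 12% + 88% = 100% of Cobalt, so Mei controls Cobalt.
Mei and Windward together hold 82% + 14% = 96% of Stratus, so Mei controls Stratus.
Stratus and Mei and Cobalt together hold 13% + 7% + 80% = 100% of Marlow, so Mei controls Marlow.
Cobalt and Stratus together hold 25% + 65% = 90% of Everline, so Mei controls Everline.
Windward and Mei together hold 75% + 25% = 100% of Ardent, so Mei controls Ardent.
No other company's threshold is met.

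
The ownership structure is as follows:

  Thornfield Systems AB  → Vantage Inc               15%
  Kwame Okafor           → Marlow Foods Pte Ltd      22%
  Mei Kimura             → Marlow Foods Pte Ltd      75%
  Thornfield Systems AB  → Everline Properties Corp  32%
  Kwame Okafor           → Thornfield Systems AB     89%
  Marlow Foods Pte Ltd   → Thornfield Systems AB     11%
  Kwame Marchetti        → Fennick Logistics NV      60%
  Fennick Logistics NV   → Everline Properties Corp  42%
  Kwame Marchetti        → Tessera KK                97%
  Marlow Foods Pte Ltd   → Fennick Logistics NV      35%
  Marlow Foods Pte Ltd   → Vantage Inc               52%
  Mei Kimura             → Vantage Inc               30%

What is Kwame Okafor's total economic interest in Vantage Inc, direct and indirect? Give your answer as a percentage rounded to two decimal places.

Kwame Okafor reaches Vantage along 3 paths.
Via Marlow: 22% × 52% = 11.44%.
Via Marlow → Thornfield: 22% × 11% × 15% = 0.363%.
Via Thornfield: 89% × 15% = 13.35%.
Total: 11.44% + 0.363% + 13.35% = 25.153%.
Rounded: 25.15%.

25.15%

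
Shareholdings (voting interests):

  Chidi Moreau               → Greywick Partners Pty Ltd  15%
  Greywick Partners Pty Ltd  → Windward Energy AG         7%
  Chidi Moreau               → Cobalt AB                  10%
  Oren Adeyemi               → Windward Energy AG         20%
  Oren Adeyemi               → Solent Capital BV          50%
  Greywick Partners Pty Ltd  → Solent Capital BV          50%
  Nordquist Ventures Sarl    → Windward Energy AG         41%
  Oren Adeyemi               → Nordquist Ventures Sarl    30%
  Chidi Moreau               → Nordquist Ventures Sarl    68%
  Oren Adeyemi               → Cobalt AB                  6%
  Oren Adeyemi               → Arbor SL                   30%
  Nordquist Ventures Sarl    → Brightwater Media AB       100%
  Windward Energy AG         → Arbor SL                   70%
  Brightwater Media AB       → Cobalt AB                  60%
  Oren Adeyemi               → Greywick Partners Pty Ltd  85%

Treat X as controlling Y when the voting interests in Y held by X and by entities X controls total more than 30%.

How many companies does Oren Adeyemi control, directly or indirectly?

Oren holds 85% of Greywick, so Oren controls Greywick.
Greywick and Oren together hold 50% + 50% = 100% of Solent, so Oren controls Solent.
No other company's threshold is met.
Oren controls 2 companies.

2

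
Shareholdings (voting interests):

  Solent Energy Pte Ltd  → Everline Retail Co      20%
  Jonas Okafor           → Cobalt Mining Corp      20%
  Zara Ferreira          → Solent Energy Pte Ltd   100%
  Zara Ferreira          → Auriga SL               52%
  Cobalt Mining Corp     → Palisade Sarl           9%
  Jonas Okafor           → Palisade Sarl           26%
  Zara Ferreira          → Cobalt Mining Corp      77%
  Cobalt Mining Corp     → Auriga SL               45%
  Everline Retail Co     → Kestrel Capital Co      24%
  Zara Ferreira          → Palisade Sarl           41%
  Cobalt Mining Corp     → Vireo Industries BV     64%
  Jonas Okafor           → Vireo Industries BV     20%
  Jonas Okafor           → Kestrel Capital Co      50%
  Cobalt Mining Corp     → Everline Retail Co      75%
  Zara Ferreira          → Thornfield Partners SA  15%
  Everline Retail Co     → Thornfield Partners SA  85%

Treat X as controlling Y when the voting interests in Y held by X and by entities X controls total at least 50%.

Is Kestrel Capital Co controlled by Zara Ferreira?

Zara holds 77% of Cobalt, so Zara controls Cobalt.
Zara holds 100% of Solent, so Zara controls Solent.
Cobalt holds 64% of Vireo, so Zara controls Vireo.
Cobalt and Solent together hold 75% + 20% = 95% of Everline, so Zara controls Everline.
Cobalt and Zara together hold 45% + 52% = 97% of Auriga, so Zara controls Auriga.
Zara and Everline together hold 15% + 85% = 100% of Thornfield, so Zara controls Thornfield.
Cobalt and Zara together hold 9% + 41% = 50% of Palisade, so Zara controls Palisade.
In Kestrel, Zara's side holds only 24%, not ≥ 50%.
So Zara does not control Kestrel.

No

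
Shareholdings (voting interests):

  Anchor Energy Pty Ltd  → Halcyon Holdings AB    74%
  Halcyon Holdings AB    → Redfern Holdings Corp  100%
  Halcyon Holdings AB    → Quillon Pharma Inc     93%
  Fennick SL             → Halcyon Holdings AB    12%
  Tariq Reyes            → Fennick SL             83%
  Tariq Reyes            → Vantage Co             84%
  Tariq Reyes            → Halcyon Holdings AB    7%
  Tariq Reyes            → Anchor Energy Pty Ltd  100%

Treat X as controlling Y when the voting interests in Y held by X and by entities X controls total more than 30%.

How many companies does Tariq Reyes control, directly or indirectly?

6

Tariq holds 100% of Anchor, so Tariq controls Anchor.
Tariq holds 83% of Fennick, so Tariq controls Fennick.
Fennick and Anchor and Tariq together hold 12% + 74% + 7% = 93% of Halcyon, so Tariq controls Halcyon.
Tariq holds 84% of Vantage, so Tariq controls Vantage.
Halcyon holds 100% of Redfern, so Tariq controls Redfern.
Halcyon holds 93% of Quillon, so Tariq controls Quillon.
Tariq controls 6 companies.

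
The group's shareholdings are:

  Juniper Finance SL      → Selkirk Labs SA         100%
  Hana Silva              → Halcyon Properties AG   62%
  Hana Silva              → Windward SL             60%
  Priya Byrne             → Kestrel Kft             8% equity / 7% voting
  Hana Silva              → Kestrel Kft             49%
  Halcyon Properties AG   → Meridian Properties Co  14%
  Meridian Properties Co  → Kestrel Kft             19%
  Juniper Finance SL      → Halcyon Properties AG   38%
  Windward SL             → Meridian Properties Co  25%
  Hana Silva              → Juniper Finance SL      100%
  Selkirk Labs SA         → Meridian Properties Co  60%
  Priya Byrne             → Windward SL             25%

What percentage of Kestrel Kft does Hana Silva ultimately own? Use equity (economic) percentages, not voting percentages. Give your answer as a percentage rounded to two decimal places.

65.91%

Hana reaches Kestrel along 5 paths.
Via Juniper → Selkirk → Meridian: 100% × 100% × 60% × 19% = 11.4%.
Via Juniper → Halcyon → Meridian: 100% × 38% × 14% × 19% = 1.0108%.
Via Halcyon → Meridian: 62% × 14% × 19% = 1.6492%.
Via Windward → Meridian: 60% × 25% × 19% = 2.85%.
Direct stake: 49% = 49%.
Total: 11.4% + 1.0108% + 1.6492% + 2.85% + 49% = 65.91%.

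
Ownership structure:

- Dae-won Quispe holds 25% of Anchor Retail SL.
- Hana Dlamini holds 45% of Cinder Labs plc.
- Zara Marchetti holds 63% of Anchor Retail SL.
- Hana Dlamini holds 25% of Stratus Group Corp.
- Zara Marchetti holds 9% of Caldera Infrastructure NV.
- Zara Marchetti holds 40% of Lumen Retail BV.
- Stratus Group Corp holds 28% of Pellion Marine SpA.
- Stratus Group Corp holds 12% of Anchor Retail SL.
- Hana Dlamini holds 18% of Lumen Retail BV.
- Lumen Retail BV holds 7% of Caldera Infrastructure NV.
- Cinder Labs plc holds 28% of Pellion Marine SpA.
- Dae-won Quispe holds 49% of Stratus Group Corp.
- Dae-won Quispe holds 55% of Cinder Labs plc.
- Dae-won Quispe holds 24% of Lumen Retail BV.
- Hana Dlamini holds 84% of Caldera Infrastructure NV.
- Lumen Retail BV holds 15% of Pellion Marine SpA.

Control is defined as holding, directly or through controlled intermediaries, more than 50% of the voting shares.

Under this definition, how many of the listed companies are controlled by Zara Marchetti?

1

Zara holds 63% of Anchor, so Zara controls Anchor.
No other company's threshold is met.
Zara controls 1 company.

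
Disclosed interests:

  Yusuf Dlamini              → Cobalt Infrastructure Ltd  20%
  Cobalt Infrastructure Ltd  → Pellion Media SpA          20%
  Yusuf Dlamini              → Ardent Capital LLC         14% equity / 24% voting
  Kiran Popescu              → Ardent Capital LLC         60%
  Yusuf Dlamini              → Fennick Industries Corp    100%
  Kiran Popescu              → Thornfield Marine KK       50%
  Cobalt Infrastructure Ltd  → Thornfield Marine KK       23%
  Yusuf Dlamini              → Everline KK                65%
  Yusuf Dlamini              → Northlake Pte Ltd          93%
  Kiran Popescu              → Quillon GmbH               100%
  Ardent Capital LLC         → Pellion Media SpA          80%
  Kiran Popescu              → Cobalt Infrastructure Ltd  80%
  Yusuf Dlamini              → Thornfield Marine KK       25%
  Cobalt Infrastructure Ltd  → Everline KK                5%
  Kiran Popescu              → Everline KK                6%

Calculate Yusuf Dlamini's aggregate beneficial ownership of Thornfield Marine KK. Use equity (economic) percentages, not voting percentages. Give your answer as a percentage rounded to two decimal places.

29.60%

Yusuf reaches Thornfield along 2 paths.
Via Cobalt: 20% × 23% = 4.6%.
Direct stake: 25% = 25%.
Total: 4.6% + 25% = 29.6%.
Rounded: 29.60%.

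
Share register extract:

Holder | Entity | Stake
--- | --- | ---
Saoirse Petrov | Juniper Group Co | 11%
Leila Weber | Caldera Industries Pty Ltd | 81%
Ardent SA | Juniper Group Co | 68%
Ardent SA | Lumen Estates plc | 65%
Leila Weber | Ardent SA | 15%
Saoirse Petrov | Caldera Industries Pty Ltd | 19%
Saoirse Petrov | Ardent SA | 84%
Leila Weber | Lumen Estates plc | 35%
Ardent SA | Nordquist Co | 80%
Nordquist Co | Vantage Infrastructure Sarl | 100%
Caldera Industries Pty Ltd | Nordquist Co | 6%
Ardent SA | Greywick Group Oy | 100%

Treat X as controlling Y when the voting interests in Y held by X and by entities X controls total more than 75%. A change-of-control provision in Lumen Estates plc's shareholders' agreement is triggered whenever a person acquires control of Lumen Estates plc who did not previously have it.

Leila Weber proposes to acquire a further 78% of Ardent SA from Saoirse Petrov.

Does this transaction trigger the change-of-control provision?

The purchase adds only to Leila's holdings (Saoirse's stake shrinks), so Leila is the only person who could newly come to control Lumen.
Leila holds 81% of Caldera, so Leila controls Caldera.
In Lumen, Leila's side holds only 35%, not > 75%.
So before the transaction, Leila does not control Lumen.
After the purchase, Leila's direct stake in Ardent rises to 15% + 78% = 93%, and Saoirse's stake falls to 6%.
Leila holds 93% of Ardent, so Leila controls Ardent.
Leila and Ardent together hold 35% + 65% = 100% of Lumen, so Leila controls Lumen.
Leila did not control Lumen before and does after, so the clause is triggered.

Yes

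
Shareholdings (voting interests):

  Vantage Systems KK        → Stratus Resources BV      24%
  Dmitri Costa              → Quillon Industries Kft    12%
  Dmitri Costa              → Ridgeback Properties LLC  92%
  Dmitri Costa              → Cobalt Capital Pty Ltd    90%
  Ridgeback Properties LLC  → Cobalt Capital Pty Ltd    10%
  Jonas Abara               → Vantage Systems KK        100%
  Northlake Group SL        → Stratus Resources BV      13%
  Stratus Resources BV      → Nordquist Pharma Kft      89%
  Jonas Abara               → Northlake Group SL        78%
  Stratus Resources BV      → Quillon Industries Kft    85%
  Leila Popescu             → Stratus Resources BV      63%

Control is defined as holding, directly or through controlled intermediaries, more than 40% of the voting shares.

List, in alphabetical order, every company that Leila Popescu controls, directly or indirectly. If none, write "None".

Nordquist Pharma Kft, Quillon Industries Kft, Stratus Resources BV

Leila holds 63% of Stratus, so Leila controls Stratus.
Stratus holds 89% of Nordquist, so Leila controls Nordquist.
Stratus holds 85% of Quillon, so Leila controls Quillon.
No other company's threshold is met.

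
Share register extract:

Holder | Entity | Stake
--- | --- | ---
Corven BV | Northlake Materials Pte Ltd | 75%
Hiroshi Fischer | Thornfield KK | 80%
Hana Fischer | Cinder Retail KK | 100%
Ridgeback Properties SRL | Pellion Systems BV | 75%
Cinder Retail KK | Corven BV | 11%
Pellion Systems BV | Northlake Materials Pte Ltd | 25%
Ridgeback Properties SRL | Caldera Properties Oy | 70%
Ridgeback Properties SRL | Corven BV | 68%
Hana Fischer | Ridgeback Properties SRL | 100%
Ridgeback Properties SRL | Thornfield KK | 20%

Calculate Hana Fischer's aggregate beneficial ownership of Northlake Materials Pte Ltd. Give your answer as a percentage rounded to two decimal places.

78.00%

Hana reaches Northlake along 3 paths.
Via Cinder → Corven: 100% × 11% × 75% = 8.25%.
Via Ridgeback → Corven: 100% × 68% × 75% = 51%.
Via Ridgeback → Pellion: 100% × 75% × 25% = 18.75%.
Total: 8.25% + 51% + 18.75% = 78%.
Rounded: 78.00%.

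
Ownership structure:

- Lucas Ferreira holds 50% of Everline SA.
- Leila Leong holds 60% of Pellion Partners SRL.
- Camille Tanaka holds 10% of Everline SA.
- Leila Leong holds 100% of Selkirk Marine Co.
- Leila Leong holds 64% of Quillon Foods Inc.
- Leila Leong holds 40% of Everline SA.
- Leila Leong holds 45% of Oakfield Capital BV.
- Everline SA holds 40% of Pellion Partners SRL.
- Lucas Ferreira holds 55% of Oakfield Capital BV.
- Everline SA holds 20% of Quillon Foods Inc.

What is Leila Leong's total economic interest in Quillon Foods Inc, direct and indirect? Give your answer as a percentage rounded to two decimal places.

72.00%

Leila reaches Quillon along 2 paths.
Direct stake: 64% = 64%.
Via Everline: 40% × 20% = 8%.
Total: 64% + 8% = 72%.
Rounded: 72.00%.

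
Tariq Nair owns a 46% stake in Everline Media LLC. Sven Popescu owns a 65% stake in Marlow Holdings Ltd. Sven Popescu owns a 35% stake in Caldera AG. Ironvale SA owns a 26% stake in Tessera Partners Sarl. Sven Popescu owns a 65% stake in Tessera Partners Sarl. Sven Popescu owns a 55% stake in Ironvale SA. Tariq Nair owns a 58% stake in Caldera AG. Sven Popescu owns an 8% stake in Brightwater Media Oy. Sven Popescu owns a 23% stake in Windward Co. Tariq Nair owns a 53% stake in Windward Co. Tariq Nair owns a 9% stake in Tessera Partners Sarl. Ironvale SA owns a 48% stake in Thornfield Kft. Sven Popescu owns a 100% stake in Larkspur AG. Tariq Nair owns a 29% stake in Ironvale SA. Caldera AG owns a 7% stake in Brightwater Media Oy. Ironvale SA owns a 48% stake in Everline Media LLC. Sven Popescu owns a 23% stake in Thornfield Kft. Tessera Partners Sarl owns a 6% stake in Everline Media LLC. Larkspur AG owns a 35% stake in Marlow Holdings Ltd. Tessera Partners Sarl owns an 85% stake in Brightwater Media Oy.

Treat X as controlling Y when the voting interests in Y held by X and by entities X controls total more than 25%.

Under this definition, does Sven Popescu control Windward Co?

Sven holds 35% of Caldera, so Sven controls Caldera.
Sven holds 55% of Ironvale, so Sven controls Ironvale.
Sven and Ironvale together hold 23% + 48% = 71% of Thornfield, so Sven controls Thornfield.
Sven holds 100% of Larkspur, so Sven controls Larkspur.
Ironvale and Sven together hold 26% + 65% = 91% of Tessera, so Sven controls Tessera.
Tessera and Ironvale together hold 6% + 48% = 54% of Everline, so Sven controls Everline.
Sven and Larkspur together hold 65% + 35% = 100% of Marlow, so Sven controls Marlow.
Tessera and Caldera and Sven together hold 85% + 7% + 8% = 100% of Brightwater, so Sven controls Brightwater.
In Windward, Sven's side holds only 23%, not > 25%.
So Sven does not control Windward.

No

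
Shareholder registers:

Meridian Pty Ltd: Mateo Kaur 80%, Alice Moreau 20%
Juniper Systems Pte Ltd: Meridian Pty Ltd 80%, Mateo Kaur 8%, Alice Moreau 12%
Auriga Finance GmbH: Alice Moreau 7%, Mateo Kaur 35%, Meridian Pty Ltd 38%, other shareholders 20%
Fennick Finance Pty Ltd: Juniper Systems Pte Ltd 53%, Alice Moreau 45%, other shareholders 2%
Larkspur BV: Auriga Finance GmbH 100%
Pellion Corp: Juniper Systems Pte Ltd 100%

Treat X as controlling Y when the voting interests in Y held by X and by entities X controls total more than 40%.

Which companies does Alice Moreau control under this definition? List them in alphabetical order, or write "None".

Alice holds 45% of Fennick, so Alice controls Fennick.
No other company's threshold is met.

Fennick Finance Pty Ltd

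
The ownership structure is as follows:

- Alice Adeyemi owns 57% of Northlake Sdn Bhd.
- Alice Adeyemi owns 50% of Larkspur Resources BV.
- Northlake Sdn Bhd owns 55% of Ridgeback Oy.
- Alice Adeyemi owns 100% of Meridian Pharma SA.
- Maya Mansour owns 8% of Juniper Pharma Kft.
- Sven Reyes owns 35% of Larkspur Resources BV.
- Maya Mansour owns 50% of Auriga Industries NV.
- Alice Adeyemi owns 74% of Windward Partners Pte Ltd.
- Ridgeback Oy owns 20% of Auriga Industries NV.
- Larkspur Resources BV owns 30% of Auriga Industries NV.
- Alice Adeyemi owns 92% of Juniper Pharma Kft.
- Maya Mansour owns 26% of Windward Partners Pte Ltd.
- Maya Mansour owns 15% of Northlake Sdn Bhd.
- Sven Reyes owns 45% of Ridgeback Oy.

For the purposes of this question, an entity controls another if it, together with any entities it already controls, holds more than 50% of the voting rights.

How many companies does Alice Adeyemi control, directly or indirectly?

Alice holds 57% of Northlake, so Alice controls Northlake.
Northlake holds 55% of Ridgeback, so Alice controls Ridgeback.
Alice holds 74% of Windward, so Alice controls Windward.
Alice holds 100% of Meridian, so Alice controls Meridian.
Alice holds 92% of Juniper, so Alice controls Juniper.
No other company's threshold is met.
Alice controls 5 companies.

5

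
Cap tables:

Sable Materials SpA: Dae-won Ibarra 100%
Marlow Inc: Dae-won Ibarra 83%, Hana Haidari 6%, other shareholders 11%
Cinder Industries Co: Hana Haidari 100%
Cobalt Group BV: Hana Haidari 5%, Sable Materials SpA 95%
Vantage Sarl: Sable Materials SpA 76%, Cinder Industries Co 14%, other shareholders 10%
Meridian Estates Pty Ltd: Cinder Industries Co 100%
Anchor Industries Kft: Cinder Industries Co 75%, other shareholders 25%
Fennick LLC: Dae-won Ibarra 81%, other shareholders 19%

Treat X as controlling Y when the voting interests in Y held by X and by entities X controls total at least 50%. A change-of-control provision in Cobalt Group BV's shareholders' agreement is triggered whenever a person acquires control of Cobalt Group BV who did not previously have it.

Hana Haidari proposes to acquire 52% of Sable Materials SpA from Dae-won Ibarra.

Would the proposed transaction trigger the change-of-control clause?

The purchase adds only to Hana's holdings (Dae-won's stake shrinks), so Hana is the only person who could newly come to control Cobalt.
Hana holds 100% of Cinder, so Hana controls Cinder.
Cinder holds 100% of Meridian, so Hana controls Meridian.
Cinder holds 75% of Anchor, so Hana controls Anchor.
In Cobalt, Hana's side holds only 5%, not ≥ 50%.
So before the transaction, Hana does not control Cobalt.
After the purchase, Hana holds 52% of Sable directly, and Dae-won's stake falls to 48%.
Hana holds 52% of Sable, so Hana controls Sable.
Hana and Sable together hold 5% + 95% = 100% of Cobalt, so Hana controls Cobalt.
Hana did not control Cobalt before and does after, so the clause is triggered.

Yes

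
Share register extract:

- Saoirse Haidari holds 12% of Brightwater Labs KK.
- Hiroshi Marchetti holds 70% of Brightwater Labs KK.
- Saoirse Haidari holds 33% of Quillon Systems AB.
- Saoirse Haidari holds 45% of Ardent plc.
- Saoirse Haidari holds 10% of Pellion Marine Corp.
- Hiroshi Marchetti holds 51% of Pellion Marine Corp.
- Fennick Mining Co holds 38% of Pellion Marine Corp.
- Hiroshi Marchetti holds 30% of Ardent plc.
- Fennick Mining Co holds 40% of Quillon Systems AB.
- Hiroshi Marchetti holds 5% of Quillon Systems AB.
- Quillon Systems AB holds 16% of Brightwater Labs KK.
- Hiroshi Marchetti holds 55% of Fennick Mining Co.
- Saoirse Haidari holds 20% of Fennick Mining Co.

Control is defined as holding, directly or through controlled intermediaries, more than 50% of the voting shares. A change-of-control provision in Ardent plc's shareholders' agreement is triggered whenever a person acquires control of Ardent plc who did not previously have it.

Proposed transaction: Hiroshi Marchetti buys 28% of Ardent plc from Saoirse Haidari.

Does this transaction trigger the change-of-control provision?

The purchase adds only to Hiroshi's holdings (Saoirse's stake shrinks), so Hiroshi is the only person who could newly come to control Ardent.
Hiroshi holds 55% of Fennick, so Hiroshi controls Fennick.
Fennick and Hiroshi together hold 38% + 51% = 89% of Pellion, so Hiroshi controls Pellion.
Hiroshi holds 70% of Brightwater, so Hiroshi controls Brightwater.
In Ardent, Hiroshi's side holds only 30%, not > 50%.
So before the transaction, Hiroshi does not control Ardent.
After the purchase, Hiroshi's direct stake in Ardent rises to 30% + 28% = 58%, and Saoirse's stake falls to 17%.
Hiroshi holds 58% of Ardent, so Hiroshi controls Ardent.
Hiroshi did not control Ardent before and does after, so the clause is triggered.

Yes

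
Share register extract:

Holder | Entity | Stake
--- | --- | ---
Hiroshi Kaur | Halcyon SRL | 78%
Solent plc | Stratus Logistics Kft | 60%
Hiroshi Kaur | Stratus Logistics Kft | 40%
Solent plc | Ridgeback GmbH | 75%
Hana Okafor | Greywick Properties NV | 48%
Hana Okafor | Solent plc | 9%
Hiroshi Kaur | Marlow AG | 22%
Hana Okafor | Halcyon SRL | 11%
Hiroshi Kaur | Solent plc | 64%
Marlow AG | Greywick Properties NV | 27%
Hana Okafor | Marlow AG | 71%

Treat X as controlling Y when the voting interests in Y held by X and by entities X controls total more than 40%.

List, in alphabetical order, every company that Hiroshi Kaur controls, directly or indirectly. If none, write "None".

Hiroshi holds 78% of Halcyon, so Hiroshi controls Halcyon.
Hiroshi holds 64% of Solent, so Hiroshi controls Solent.
Solent and Hiroshi together hold 60% + 40% = 100% of Stratus, so Hiroshi controls Stratus.
Solent holds 75% of Ridgeback, so Hiroshi controls Ridgeback.
No other company's threshold is met.

Halcyon SRL, Ridgeback GmbH, Solent plc, Stratus Logistics Kft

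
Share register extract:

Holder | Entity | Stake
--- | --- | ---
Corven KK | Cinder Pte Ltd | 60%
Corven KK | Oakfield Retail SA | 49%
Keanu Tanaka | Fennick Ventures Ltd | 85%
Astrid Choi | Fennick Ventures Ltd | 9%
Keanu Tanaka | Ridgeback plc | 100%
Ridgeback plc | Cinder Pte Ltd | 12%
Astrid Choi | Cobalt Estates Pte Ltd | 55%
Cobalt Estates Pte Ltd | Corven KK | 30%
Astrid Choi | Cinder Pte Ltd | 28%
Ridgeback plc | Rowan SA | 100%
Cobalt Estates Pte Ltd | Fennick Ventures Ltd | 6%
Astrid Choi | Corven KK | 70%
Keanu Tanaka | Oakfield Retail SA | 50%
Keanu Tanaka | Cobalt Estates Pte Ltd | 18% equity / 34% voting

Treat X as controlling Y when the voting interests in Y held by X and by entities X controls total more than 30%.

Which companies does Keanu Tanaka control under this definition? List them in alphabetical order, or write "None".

Cobalt Estates Pte Ltd, Fennick Ventures Ltd, Oakfield Retail SA, Ridgeback plc, Rowan SA

Keanu holds 34% of Cobalt, so Keanu controls Cobalt.
Keanu holds 100% of Ridgeback, so Keanu controls Ridgeback.
Ridgeback holds 100% of Rowan, so Keanu controls Rowan.
Keanu and Cobalt together hold 85% + 6% = 91% of Fennick, so Keanu controls Fennick.
Keanu holds 50% of Oakfield, so Keanu controls Oakfield.
No other company's threshold is met.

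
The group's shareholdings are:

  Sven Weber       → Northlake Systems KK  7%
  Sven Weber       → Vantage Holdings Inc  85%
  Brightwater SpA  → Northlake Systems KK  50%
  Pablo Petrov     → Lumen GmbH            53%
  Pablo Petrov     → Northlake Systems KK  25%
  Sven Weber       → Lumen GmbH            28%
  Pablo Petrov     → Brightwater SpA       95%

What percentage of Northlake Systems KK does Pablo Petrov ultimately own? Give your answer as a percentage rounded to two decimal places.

Pablo reaches Northlake along 2 paths.
Direct stake: 25% = 25%.
Via Brightwater: 95% × 50% = 47.5%.
Total: 25% + 47.5% = 72.5%.
Rounded: 72.50%.

72.50%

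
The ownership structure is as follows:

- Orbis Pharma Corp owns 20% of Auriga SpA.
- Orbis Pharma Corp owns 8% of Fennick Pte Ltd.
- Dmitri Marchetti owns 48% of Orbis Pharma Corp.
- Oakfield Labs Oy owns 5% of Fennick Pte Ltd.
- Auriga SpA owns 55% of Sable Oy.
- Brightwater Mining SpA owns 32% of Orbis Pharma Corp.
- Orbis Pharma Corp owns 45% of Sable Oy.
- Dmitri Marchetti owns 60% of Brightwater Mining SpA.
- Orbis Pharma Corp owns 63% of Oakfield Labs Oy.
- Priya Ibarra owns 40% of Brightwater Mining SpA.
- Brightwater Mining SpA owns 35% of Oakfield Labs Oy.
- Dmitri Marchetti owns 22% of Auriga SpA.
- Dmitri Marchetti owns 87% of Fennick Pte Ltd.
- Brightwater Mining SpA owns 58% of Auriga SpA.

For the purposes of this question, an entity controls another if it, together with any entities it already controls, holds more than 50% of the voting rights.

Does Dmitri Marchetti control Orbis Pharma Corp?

Dmitri holds 60% of Brightwater, so Dmitri controls Brightwater.
Dmitri and Brightwater together hold 48% + 32% = 80% of Orbis, so Dmitri controls Orbis.

Yes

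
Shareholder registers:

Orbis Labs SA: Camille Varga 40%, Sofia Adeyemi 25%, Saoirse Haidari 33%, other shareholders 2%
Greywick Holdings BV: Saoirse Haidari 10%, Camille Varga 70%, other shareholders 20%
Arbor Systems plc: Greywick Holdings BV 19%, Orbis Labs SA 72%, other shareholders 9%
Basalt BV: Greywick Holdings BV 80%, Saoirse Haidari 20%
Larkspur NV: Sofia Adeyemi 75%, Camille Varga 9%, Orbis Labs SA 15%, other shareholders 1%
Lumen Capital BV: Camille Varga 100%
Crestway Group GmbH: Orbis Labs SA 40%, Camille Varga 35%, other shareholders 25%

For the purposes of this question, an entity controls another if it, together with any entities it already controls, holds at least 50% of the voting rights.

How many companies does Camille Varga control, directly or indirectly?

3

Camille holds 70% of Greywick, so Camille controls Greywick.
Greywick holds 80% of Basalt, so Camille controls Basalt.
Camille holds 100% of Lumen, so Camille controls Lumen.
No other company's threshold is met.
Camille controls 3 companies.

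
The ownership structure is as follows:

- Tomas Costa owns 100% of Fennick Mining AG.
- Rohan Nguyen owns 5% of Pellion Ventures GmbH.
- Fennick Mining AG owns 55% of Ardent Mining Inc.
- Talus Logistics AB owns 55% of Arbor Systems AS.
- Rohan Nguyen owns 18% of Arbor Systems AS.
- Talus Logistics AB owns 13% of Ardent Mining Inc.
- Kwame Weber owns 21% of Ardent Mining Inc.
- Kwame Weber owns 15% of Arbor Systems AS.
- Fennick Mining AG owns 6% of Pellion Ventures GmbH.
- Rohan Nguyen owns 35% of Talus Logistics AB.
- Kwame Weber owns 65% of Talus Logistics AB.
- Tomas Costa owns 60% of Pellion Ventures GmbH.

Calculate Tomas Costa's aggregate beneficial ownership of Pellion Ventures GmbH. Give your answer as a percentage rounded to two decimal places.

66.00%

Tomas reaches Pellion along 2 paths.
Via Fennick: 100% × 6% = 6%.
Direct stake: 60% = 60%.
Total: 6% + 60% = 66%.
Rounded: 66.00%.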